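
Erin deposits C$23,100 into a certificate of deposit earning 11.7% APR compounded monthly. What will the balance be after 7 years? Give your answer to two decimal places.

C$52,188.69

Periodic rate i = 0.117/12 = 0.00975; n = 7 × 12 = 84 periods.
FV = PV·(1+i)^n = 23,100 × 2.259251 = 52,188.6875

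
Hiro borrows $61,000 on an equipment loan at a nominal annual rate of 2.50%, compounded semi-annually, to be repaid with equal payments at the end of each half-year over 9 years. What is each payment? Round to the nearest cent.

$3,805.47

Periodic rate i = 0.025/2 = 0.0125; n = 9 × 2 = 18 periods.
PMT = 61000 / ( [1 − (1+0.0125)^(−18)] / 0.0125 ) = 61000 / 16.029549 = 3,805.4720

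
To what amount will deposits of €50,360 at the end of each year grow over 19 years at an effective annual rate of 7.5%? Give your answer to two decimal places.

Accumulation factor s(19|0.075) = 39.353192; FV = 50360 × 39.353192 = 1,981,826.7461

€1,981,826.75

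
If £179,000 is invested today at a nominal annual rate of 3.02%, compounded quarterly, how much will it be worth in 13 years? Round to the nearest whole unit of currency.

£264,677

With 4 periods per year: i = 0.00755, n = 52.
179,000 × (1+0.00755)^52 = 179,000 × 1.478644 = 264,677.2498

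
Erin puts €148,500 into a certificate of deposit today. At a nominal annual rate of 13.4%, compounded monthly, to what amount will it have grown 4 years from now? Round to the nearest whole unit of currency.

€253,057

Periodic rate i = 0.134/12 = 0.0111667; n = 4 × 12 = 48 periods.
148,500 × (1+0.0111667)^48 = 148,500 × 1.704087 = 253,056.9053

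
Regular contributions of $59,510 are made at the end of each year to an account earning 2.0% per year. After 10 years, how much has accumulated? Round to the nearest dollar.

$651,618

FV = 59510 × [(1+0.02)^10 − 1] / 0.02 = 59510 × 10.949721 = 651,617.8967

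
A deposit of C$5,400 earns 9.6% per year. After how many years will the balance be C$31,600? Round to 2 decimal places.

n = ln(31600/5400) / ln(1+0.096) = ln(5.85185) / 0.091667 = 19.2736 years

19.27 years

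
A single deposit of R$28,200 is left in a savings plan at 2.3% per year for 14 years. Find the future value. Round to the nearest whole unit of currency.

R$38,771

28,200 × (1+0.023)^14 = 28,200 × 1.374861 = 38,771.0873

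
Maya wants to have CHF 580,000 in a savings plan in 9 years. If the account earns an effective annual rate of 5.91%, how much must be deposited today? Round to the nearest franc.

CHF 345,936

PV = FV·(1+i)^(−n) = 580,000 × 0.596441 = 345,935.6191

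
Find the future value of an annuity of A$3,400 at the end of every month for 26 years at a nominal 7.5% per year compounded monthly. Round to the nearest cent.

With 12 periods per year: i = 0.00625, n = 312.
FV = PMT · [(1+i)^n − 1] / i = 3400 · 957.786129 = 3,256,472.8381

A$3,256,472.84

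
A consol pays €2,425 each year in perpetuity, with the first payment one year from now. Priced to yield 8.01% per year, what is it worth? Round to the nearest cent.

PV = C/r = 2425/0.0801 = 30,274.6567

€30,274.66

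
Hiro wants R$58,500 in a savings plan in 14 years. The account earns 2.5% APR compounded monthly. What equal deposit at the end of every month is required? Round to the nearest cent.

i = 0.025/12 = 0.00208333 per month; n = 14·12 = 168.
FV-annuity factor = 200.904476; PMT = 58500 / 200.904476 = 291.1832

R$291.18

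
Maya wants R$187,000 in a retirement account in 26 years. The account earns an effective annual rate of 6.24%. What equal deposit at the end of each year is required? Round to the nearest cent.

PMT = 187000 / ( [(1+0.0624)^26 − 1] / 0.0624 ) = 187000 / 61.296705 = 3,050.7349

R$3,050.73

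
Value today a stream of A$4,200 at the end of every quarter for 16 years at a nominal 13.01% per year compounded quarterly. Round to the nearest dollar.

A$112,482

Periodic rate i = 0.1301/4 = 0.032525; n = 16 × 4 = 64 periods.
PV = 4200 × [1 − (1+0.032525)^(−64)] / 0.032525 = 4200 × 26.781469 = 112,482.1698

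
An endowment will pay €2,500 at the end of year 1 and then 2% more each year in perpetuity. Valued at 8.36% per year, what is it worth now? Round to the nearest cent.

PV = PMT / (i − g) = 2500 / (0.0836 − 0.02) = 2500 / 0.063600 = 39,308.1761

€39,308.18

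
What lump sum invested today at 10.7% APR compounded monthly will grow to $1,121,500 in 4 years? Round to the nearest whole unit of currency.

i = 0.107/12 = 0.00891667 per month; n = 4·12 = 48.
Discount factor = (1+0.00891667)^(−48) = 0.653049; PV = 1,121,500 × 0.653049 = 732,394.4632

$732,394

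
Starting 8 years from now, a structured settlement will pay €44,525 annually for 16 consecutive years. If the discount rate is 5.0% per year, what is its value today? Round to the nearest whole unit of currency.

€342,940

PV at t=7 (ordinary 16-year annuity): 44525 × a(16|0.05) = 44525 × 10.837770 = 482,551.6897
Discount back 7 years: 482,551.6897 × (1+0.05)^(−7) = 482,551.6897 × 0.710681 = 342,940.4767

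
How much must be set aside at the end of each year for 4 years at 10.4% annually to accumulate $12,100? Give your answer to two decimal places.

FV-annuity factor = 4.668389; PMT = 12100 / 4.668389 = 2,591.9006

$2,591.90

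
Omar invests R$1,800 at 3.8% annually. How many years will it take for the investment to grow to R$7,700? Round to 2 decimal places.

38.97 years

n = ln(7700/1800) / ln(1+0.038) = ln(4.27778) / 0.037296 = 38.9705 years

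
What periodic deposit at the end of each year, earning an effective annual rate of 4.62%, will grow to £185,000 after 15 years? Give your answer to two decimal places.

PMT = 185000 / ( [(1+0.0462)^15 − 1] / 0.0462 ) = 185000 / 20.971575 = 8,821.4645

£8,821.46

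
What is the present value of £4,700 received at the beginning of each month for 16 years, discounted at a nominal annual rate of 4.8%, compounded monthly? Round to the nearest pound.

£631,551

Periodic rate i = 0.048/12 = 0.004; n = 16 × 12 = 192 periods.
PV = PMT · [1 − (1+i)^(−n)] / i × (1+i) = 4700 · 134.372528 = 631,550.8814
Payments are at the start of each period, so multiply by (1+i).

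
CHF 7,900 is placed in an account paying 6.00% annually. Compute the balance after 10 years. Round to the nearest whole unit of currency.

7,900 × (1+0.06)^10 = 7,900 × 1.790848 = 14,147.6968

CHF 14,148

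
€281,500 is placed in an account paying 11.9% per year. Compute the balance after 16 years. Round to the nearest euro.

€1,701,217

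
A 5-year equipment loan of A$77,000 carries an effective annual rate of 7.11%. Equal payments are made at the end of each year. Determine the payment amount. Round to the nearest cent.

PMT = 77000 / ( [1 − (1+0.0711)^(−5)] / 0.0711 ) = 77000 / 4.088149 = 18,834.9278

A$18,834.93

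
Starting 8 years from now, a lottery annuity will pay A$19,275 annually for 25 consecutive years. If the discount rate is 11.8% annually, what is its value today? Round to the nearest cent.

PV at t=7 (ordinary 25-year annuity): 19275 × a(25|0.118) = 19275 × 7.953294 = 153,299.7430
PV₀ = 153,299.7430 / (1+0.118)^7 = 153,299.7430 / 2.183195 = 70,218.0560

A$70,218.06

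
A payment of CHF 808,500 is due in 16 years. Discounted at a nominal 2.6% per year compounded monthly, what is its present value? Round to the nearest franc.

CHF 533,592

Periodic rate i = 0.026/12 = 0.00216667; n = 16 × 12 = 192 periods.
PV = FV·(1+i)^(−n) = 808,500 × 0.659977 = 533,591.5698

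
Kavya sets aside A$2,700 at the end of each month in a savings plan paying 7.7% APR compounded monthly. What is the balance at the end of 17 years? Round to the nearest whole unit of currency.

Periodic rate i = 0.077/12 = 0.00641667; n = 17 × 12 = 204 periods.
FV = 2700 × [(1+0.00641667)^204 − 1] / 0.00641667 = 2700 × 418.756150 = 1,130,641.6037

A$1,130,642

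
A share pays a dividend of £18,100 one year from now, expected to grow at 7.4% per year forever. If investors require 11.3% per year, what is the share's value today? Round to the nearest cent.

PV = D₁/(r − g) = 18100/(0.113 − 0.074) = 464,102.5641

£464,102.56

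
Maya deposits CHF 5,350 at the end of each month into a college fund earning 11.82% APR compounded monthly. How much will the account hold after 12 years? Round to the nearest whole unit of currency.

CHF 1,684,810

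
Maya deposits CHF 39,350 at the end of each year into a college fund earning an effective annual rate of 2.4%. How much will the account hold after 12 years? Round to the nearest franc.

FV = PMT · [(1+i)^n − 1] / i = 39350 · 13.717833 = 539,796.7348

CHF 539,797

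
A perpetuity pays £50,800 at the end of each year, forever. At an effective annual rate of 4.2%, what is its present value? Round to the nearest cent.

£1,209,523.81

PV = PMT / i = 50800 / 0.042 = 1,209,523.8095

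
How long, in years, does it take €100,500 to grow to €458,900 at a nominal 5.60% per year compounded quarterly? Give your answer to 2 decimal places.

27.31 years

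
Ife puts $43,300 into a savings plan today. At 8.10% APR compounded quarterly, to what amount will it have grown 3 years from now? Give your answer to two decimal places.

Periodic rate i = 0.081/4 = 0.02025; n = 3 × 4 = 12 periods.
FV = PV·(1+i)^n = 43,300 × 1.271977 = 55,076.6019

$55,076.60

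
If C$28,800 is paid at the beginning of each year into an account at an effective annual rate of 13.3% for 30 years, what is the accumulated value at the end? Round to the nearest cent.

C$10,145,914.84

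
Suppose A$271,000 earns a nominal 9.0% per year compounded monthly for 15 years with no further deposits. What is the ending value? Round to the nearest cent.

A$1,040,109.73

i = 0.09/12 = 0.0075 per month; n = 15·12 = 180.
FV = 271,000 × (1 + 0.0075)^180 = 1,040,109.7255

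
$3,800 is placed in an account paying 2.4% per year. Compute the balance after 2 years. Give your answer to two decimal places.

$3,984.59

FV = PV·(1+i)^n = 3,800 × 1.048576 = 3,984.5888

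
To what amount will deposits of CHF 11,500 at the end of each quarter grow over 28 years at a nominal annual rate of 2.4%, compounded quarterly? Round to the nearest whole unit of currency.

With 4 periods per year: i = 0.006, n = 112.
FV = PMT · [(1+i)^n − 1] / i = 11500 · 159.036957 = 1,828,925.0041

CHF 1,828,925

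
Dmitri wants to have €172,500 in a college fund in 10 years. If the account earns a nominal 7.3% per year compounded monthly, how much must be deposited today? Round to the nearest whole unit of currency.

€83,313

With 12 periods per year: i = 0.00608333, n = 120.
Discount factor = (1+0.00608333)^(−120) = 0.482976; PV = 172,500 × 0.482976 = 83,313.3407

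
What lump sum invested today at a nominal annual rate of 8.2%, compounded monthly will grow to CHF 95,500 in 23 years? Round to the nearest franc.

CHF 14,578

With 12 periods per year: i = 0.00683333, n = 276.
Discount factor = (1+0.00683333)^(−276) = 0.152653; PV = 95,500 × 0.152653 = 14,578.3985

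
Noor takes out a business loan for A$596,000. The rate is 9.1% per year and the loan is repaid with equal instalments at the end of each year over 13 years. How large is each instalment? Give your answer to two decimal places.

PMT = 596000 / ( [1 − (1+0.091)^(−13)] / 0.091 ) = 596000 / 7.447106 = 80,031.0836

A$80,031.08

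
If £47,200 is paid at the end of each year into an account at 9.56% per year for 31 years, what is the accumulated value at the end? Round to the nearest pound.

£7,875,725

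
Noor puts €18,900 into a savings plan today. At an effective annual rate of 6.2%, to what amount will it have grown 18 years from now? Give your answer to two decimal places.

€55,808.85

FV = PV·(1+i)^n = 18,900 × 2.952849 = 55,808.8541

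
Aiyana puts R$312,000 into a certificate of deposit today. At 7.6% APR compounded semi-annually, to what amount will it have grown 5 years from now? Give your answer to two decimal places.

R$453,031.22

Periodic rate i = 0.076/2 = 0.038; n = 5 × 2 = 10 periods.
FV = 312,000 × (1 + 0.038)^10 = 453,031.2172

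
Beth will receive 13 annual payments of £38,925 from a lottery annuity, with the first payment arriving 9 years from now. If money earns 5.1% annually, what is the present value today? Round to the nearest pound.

£244,133

PV at t=8 (ordinary 13-year annuity): 38925 × a(13|0.051) = 38925 × 9.337274 = 363,453.3857
PV₀ = 363,453.3857 / (1+0.051)^8 = 363,453.3857 / 1.488750 = 244,133.2826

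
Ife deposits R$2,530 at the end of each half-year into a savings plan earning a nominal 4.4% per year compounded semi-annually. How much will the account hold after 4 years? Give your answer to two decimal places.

Periodic rate i = 0.044/2 = 0.022; n = 4 × 2 = 8 periods.
Accumulation factor s(8|0.022) = 8.643863; FV = 2530 × 8.643863 = 21,868.9724

R$21,868.97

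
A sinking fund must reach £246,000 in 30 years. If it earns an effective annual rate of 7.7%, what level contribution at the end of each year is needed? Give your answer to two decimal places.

FV-annuity factor = 107.233997; PMT = 246000 / 107.233997 = 2,294.0486

£2,294.05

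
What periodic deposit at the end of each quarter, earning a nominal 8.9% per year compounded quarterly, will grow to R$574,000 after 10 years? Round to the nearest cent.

R$9,048.26

With 4 periods per year: i = 0.02225, n = 40.
FV-annuity factor = 63.437579; PMT = 574000 / 63.437579 = 9,048.2646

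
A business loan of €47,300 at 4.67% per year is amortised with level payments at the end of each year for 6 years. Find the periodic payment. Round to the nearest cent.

€9,220.81

PMT = 47300 / ( [1 − (1+0.0467)^(−6)] / 0.0467 ) = 47300 / 5.129701 = 9,220.8110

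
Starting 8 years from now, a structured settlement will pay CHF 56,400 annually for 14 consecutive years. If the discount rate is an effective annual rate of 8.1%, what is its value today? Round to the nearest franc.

CHF 267,998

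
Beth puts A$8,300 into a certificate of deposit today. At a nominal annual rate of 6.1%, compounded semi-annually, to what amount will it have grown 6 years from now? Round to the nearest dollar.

i = 0.061/2 = 0.0305 per half-year; n = 6·2 = 12.
FV = 8,300 × (1 + 0.0305)^12 = 11,902.9346

A$11,903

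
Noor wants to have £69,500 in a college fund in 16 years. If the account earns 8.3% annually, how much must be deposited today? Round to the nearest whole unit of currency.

£19,406

PV = 69,500 / (1 + 0.083)^16 = 69,500 / 3.581420 = 19,405.7083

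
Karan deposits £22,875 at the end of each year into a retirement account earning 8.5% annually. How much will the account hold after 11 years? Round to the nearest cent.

Accumulation factor s(11|0.085) = 17.096083; FV = 22875 × 17.096083 = 391,072.8931

£391,072.89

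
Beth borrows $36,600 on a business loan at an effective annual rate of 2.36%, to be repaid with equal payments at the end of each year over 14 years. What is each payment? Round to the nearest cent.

Annuity-PV factor = 11.805086; PMT = 36600 / 11.805086 = 3,100.3586

$3,100.36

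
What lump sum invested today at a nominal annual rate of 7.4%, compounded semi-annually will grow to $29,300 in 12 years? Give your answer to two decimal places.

i = 0.074/2 = 0.037 per half-year; n = 12·2 = 24.
Discount factor = (1+0.037)^(−24) = 0.418129; PV = 29,300 × 0.418129 = 12,251.1672

$12,251.17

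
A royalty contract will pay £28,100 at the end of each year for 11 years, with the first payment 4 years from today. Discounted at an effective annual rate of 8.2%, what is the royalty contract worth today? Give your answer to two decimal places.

£156,840.04

Value one period before first payment (t=3): 28100 × [1 − (1+0.082)^(−11)] / 0.082 = 28100 × 7.070212 = 198,672.9439
PV₀ = 198,672.9439 / (1+0.082)^3 = 198,672.9439 / 1.266723 = 156,840.0401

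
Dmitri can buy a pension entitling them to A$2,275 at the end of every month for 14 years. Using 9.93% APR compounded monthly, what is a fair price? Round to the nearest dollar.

A$206,069

Periodic rate i = 0.0993/12 = 0.008275; n = 14 × 12 = 168 periods.
PV = 2275 × [1 − (1+0.008275)^(−168)] / 0.008275 = 2275 × 90.579564 = 206,068.5085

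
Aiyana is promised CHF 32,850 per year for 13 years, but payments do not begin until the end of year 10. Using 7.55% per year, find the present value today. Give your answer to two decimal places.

PV at t=9 (ordinary 13-year annuity): 32850 × a(13|0.0755) = 32850 × 8.103204 = 266,190.2444
PV₀ = 266,190.2444 / (1+0.0755)^9 = 266,190.2444 / 1.925279 = 138,260.5889

CHF 138,260.59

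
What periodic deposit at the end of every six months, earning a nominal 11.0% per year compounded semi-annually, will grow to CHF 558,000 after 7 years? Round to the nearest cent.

CHF 27,497.75

i = 0.11/2 = 0.055 per half-year; n = 7·2 = 14.
FV-annuity factor = 20.292572; PMT = 558000 / 20.292572 = 27,497.7464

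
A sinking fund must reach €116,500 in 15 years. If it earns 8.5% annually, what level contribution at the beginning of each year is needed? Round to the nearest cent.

PMT = 116500 / ( [(1+0.085)^15 − 1] / 0.085 × (1+i) ) = 116500 / 30.632012 = 3,803.2108

€3,803.21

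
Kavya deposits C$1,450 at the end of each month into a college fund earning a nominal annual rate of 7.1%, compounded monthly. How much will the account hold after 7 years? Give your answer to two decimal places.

C$157,182.52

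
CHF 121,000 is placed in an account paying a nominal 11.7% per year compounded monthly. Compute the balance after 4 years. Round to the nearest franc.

CHF 192,775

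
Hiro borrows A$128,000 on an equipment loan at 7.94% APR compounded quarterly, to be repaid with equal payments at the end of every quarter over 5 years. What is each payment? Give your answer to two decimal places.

i = 0.0794/4 = 0.01985 per quarter; n = 5·4 = 20.
Annuity-PV factor = 16.375127; PMT = 128000 / 16.375127 = 7,816.7331

A$7,816.73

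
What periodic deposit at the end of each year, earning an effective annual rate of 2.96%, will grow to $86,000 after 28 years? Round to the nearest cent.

PMT = 86000 / ( [(1+0.0296)^28 − 1] / 0.0296 ) = 86000 / 42.674974 = 2,015.2326

$2,015.23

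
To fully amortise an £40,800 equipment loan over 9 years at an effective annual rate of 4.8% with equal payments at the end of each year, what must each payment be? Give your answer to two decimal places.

Annuity-PV factor = 7.171555; PMT = 40800 / 7.171555 = 5,689.1423

£5,689.14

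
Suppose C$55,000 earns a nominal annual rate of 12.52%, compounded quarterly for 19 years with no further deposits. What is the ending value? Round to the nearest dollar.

Periodic rate i = 0.1252/4 = 0.0313; n = 19 × 4 = 76 periods.
FV = PV·(1+i)^n = 55,000 × 10.405462 = 572,300.3855

C$572,300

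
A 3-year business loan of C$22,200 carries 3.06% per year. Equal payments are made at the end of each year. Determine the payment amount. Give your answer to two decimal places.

PMT = 22200 / ( [1 − (1+0.0306)^(−3)] / 0.0306 ) = 22200 / 2.825352 = 7,857.4294

C$7,857.43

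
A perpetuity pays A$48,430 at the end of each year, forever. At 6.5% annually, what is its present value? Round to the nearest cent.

A$745,076.92

PV = PMT / i = 48430 / 0.065 = 745,076.9231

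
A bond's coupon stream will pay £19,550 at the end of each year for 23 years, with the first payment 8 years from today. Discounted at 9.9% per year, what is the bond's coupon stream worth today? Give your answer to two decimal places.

£90,352.96

Value one period before first payment (t=7): 19550 × [1 − (1+0.099)^(−23)] / 0.099 = 19550 × 8.949102 = 174,954.9417
PV₀ = 174,954.9417 / (1+0.099)^7 = 174,954.9417 / 1.936350 = 90,352.9563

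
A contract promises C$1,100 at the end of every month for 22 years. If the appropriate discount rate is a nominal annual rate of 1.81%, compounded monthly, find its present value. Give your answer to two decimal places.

i = 0.0181/12 = 0.00150833 per month; n = 22·12 = 264.
PV = 1100 × [1 − (1+0.00150833)^(−264)] / 0.00150833 = 1100 × 217.638098 = 239,401.9077

C$239,401.91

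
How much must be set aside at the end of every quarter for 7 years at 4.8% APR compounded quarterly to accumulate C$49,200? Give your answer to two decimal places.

Periodic rate i = 0.048/4 = 0.012; n = 7 × 4 = 28 periods.
FV-annuity factor = 33.045260; PMT = 49200 / 33.045260 = 1,488.8671

C$1,488.87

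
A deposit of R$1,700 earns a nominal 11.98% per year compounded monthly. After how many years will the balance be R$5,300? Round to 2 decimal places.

9.54 years

Periodic rate i = 0.1198/12 = 0.00998333.
(1+i)^n = 5300/1700 = 3.11765, so n = ln 3.11765 / ln 1.00998 = 114.4653 months
= 114.4653/12 years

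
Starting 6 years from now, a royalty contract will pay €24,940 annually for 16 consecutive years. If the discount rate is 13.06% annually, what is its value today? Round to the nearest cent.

€88,870.07

PV at t=5 (ordinary 16-year annuity): 24940 × a(16|0.1306) = 24940 × 6.582699 = 164,172.5041
PV₀ = 164,172.5041 / (1+0.1306)^5 = 164,172.5041 / 1.847332 = 88,870.0689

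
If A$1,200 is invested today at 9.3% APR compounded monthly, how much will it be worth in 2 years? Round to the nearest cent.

A$1,444.27

i = 0.093/12 = 0.00775 per month; n = 2·12 = 24.
1,200 × (1+0.00775)^24 = 1,200 × 1.203559 = 1,444.2707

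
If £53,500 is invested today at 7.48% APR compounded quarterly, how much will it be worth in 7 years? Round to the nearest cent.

£89,877.37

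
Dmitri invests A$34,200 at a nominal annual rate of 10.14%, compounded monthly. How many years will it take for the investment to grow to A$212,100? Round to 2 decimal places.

18.07 years

Periodic rate i = 0.1014/12 = 0.00845.
(1+i)^n = 212100/34200 = 6.20175, so n = ln 6.20175 / ln 1.00845 = 216.8676 months
= 216.8676/12 years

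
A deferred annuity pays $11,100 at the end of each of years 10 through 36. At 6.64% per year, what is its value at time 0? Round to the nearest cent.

Value one period before first payment (t=9): 11100 × [1 − (1+0.0664)^(−27)] / 0.0664 = 11100 × 12.405707 = 137,703.3510
Discount back 9 years: 137,703.3510 × (1+0.0664)^(−9) = 137,703.3510 × 0.560685 = 77,208.1740

$77,208.17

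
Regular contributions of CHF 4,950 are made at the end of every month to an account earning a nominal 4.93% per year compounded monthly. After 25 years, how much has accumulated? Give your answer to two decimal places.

CHF 2,917,159.94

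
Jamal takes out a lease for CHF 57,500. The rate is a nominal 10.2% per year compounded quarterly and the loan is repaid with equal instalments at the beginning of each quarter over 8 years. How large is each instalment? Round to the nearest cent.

Periodic rate i = 0.102/4 = 0.0255; n = 8 × 4 = 32 periods.
PMT = 57500 / ( [1 − (1+0.0255)^(−32)] / 0.0255 × (1+i) ) = 57500 / 22.249570 = 2,584.3196

CHF 2,584.32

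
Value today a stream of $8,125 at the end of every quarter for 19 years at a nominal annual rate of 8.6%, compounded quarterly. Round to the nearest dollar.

$302,871

i = 0.086/4 = 0.0215 per quarter; n = 19·4 = 76.
PV = 8125 × [1 − (1+0.0215)^(−76)] / 0.0215 = 8125 × 37.276448 = 302,871.1424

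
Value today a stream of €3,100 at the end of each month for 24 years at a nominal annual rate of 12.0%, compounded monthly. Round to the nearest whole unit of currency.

€292,348

Periodic rate i = 0.12/12 = 0.01; n = 24 × 12 = 288 periods.
PV = PMT · [1 − (1+i)^(−n)] / i = 3100 · 94.305647 = 292,347.5071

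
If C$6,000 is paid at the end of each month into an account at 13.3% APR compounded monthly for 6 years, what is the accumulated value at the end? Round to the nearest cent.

i = 0.133/12 = 0.0110833 per month; n = 6·12 = 72.
Accumulation factor s(72|0.0110833) = 109.296127; FV = 6000 × 109.296127 = 655,776.7621

C$655,776.76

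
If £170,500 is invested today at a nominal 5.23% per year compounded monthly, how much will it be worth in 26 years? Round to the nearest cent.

i = 0.0523/12 = 0.00435833 per month; n = 26·12 = 312.
FV = PV·(1+i)^n = 170,500 × 3.883922 = 662,208.6236

£662,208.62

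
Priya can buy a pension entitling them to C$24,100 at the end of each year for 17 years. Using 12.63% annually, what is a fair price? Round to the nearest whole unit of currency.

C$165,552

Annuity factor a(17|0.1263) = 6.869377; PV = 24100 × 6.869377 = 165,551.9753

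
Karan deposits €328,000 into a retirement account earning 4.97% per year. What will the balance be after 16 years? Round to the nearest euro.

€712,717

FV = 328,000 × (1 + 0.0497)^16 = 712,716.8048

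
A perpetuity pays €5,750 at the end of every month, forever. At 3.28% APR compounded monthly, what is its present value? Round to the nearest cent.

Periodic rate i = 0.0328/12 = 0.00273333.
PV = C/r = 5750/0.00273333 = 2,103,658.5366

€2,103,658.54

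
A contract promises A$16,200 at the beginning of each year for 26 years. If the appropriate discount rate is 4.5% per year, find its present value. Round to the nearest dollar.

A$256,417

PV = 16200 × [1 − (1+0.045)^(−26)] / 0.045 × (1+i) = 16200 × 15.828209 = 256,416.9852
(annuity-due: payments at period start, so ×(1+i).)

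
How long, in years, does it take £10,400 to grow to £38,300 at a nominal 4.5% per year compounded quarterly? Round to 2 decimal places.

29.13 years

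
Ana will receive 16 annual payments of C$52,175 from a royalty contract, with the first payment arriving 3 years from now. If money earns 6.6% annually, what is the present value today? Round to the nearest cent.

PV at t=2 (ordinary 16-year annuity): 52175 × a(16|0.066) = 52175 × 9.702214 = 506,213.0286
Discount back 2 years: 506,213.0286 × (1+0.066)^(−2) = 506,213.0286 × 0.880006 = 445,470.4587

C$445,470.46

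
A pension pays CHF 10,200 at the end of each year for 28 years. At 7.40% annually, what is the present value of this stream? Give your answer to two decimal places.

CHF 119,163.36

PV = 10200 × [1 − (1+0.074)^(−28)] / 0.074 = 10200 × 11.682682 = 119,163.3554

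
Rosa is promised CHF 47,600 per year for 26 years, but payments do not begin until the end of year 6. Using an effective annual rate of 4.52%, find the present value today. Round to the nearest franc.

CHF 576,773

PV at t=5 (ordinary 26-year annuity): 47600 × a(26|0.0452) = 47600 × 15.114554 = 719,452.7526
PV₀ = 719,452.7526 / (1+0.0452)^5 = 719,452.7526 / 1.247375 = 576,773.4666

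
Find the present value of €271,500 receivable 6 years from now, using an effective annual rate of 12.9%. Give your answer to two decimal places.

€131,101.05

Discount factor = (1+0.129)^(−6) = 0.482877; PV = 271,500 × 0.482877 = 131,101.0537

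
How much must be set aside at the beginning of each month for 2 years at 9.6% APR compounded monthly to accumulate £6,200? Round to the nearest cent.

With 12 periods per year: i = 0.008, n = 24.
FV-annuity factor × (1+i) = 26.553900; PMT = 6200 / 26.553900 = 233.4874

£233.49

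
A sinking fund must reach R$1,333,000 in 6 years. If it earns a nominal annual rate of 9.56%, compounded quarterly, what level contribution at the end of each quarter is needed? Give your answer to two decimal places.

R$41,770.36

Periodic rate i = 0.0956/4 = 0.0239; n = 6 × 4 = 24 periods.
PMT = 1.333e+06 / ( [(1+0.0239)^24 − 1] / 0.0239 ) = 1.333e+06 / 31.912580 = 41,770.3613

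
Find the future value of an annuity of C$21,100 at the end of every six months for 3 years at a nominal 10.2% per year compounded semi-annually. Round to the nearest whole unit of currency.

Periodic rate i = 0.102/2 = 0.051; n = 3 × 2 = 6 periods.
FV = PMT · [(1+i)^n − 1] / i = 21100 · 6.819051 = 143,881.9698

C$143,882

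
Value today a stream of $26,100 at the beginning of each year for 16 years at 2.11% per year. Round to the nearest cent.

$358,722.31

Annuity factor a(16|0.0211) × (1+i) = 13.744150; PV = 26100 × 13.744150 = 358,722.3090
(annuity-due: payments at period start, so ×(1+i).)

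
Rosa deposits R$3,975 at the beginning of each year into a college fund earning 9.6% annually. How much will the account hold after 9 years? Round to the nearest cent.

R$58,173.84

Accumulation factor s(9|0.096) × (1+i) = 14.634928; FV = 3975 × 14.634928 = 58,173.8379
(annuity-due: payments at period start, so ×(1+i).)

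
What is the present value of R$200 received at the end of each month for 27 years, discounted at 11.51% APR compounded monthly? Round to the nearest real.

R$19,905

Periodic rate i = 0.1151/12 = 0.00959167; n = 27 × 12 = 324 periods.
PV = PMT · [1 − (1+i)^(−n)] / i = 200 · 99.526956 = 19,905.3912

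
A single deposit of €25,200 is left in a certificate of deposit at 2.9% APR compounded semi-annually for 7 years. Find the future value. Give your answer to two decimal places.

€30,826.86

With 2 periods per year: i = 0.0145, n = 14.
25,200 × (1+0.0145)^14 = 25,200 × 1.223288 = 30,826.8579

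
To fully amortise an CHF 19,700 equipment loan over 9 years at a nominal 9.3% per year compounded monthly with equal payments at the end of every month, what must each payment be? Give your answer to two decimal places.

i = 0.093/12 = 0.00775 per month; n = 9·12 = 108.
Annuity-PV factor = 72.979736; PMT = 19700 / 72.979736 = 269.9379

CHF 269.94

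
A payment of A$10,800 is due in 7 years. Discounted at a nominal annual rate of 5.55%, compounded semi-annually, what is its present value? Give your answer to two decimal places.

A$7,362.05

Periodic rate i = 0.0555/2 = 0.02775; n = 7 × 2 = 14 periods.
PV = 10,800 / (1 + 0.02775)^14 = 10,800 / 1.466982 = 7,362.0533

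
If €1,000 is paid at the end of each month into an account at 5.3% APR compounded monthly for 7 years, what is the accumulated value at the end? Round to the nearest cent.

€101,433.90

i = 0.053/12 = 0.00441667 per month; n = 7·12 = 84.
Accumulation factor s(84|0.00441667) = 101.433903; FV = 1000 × 101.433903 = 101,433.9028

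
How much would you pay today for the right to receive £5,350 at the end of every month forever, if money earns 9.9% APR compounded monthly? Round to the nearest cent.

Periodic rate i = 0.099/12 = 0.00825.
PV = PMT / i = 5350 / 0.00825 = 648,484.8485

£648,484.85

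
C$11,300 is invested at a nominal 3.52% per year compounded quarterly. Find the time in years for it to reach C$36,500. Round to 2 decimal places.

33.46 years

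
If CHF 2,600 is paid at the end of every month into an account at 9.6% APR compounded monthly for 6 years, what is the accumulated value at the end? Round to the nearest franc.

CHF 251,822

i = 0.096/12 = 0.008 per month; n = 6·12 = 72.
FV = 2600 × [(1+0.008)^72 − 1] / 0.008 = 2600 × 96.854542 = 251,821.8099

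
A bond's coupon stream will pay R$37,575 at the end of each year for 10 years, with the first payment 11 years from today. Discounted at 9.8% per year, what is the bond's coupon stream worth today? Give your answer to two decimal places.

R$91,433.91

Value one period before first payment (t=10): 37575 × [1 − (1+0.098)^(−10)] / 0.098 = 37575 × 6.197717 = 232,879.1990
Discount back 10 years: 232,879.1990 × (1+0.098)^(−10) = 232,879.1990 × 0.392624 = 91,433.9112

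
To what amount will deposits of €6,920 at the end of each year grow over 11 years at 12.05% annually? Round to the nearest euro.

€143,320

Accumulation factor s(11|0.1205) = 20.710957; FV = 6920 × 20.710957 = 143,319.8236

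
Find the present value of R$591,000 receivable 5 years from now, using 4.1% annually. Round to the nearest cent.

R$483,430.26

Discount factor = (1+0.041)^(−5) = 0.817987; PV = 591,000 × 0.817987 = 483,430.2623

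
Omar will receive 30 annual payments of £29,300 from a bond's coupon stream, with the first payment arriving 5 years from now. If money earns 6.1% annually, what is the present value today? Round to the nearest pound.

£314,880

PV at t=4 (ordinary 30-year annuity): 29300 × a(30|0.061) = 29300 × 13.618790 = 399,030.5415
Discount back 4 years: 399,030.5415 × (1+0.061)^(−4) = 399,030.5415 × 0.789112 = 314,879.6558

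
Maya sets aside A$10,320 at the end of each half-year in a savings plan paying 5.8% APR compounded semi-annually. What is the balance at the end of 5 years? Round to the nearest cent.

Periodic rate i = 0.058/2 = 0.029; n = 5 × 2 = 10 periods.
Accumulation factor s(10|0.029) = 11.411224; FV = 10320 × 11.411224 = 117,763.8348

A$117,763.83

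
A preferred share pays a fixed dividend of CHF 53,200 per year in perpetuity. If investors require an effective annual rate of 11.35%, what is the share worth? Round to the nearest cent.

PV = PMT / i = 53200 / 0.1135 = 468,722.4670

CHF 468,722.47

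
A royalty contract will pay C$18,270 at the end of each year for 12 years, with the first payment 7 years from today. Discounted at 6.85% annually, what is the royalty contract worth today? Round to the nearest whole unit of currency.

C$98,296

Value one period before first payment (t=6): 18270 × [1 − (1+0.0685)^(−12)] / 0.0685 = 18270 × 8.006572 = 146,280.0675
PV₀ = 146,280.0675 / (1+0.0685)^6 = 146,280.0675 / 1.488152 = 98,296.4862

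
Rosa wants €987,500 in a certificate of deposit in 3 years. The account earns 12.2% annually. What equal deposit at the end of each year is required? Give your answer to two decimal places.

€292,083.37

PMT = 987500 / ( [(1+0.122)^3 − 1] / 0.122 ) = 987500 / 3.380884 = 292,083.3723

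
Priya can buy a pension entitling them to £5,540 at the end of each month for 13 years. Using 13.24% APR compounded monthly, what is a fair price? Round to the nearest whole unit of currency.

Periodic rate i = 0.1324/12 = 0.0110333; n = 13 × 12 = 156 periods.
PV = 5540 × [1 − (1+0.0110333)^(−156)] / 0.0110333 = 5540 × 74.270826 = 411,460.3739

£411,460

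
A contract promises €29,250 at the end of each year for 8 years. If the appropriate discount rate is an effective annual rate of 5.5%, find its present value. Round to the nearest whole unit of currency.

PV = 29250 × [1 − (1+0.055)^(−8)] / 0.055 = 29250 × 6.334566 = 185,286.0551

€185,286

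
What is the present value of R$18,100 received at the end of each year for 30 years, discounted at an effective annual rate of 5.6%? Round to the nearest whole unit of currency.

Annuity factor a(30|0.056) = 14.374616; PV = 18100 × 14.374616 = 260,180.5565

R$260,181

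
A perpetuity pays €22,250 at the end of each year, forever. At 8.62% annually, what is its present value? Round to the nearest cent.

PV = PMT / i = 22250 / 0.0862 = 258,120.6497

€258,120.65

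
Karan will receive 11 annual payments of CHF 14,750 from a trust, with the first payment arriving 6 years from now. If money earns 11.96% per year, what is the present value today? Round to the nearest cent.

CHF 49,871.84

PV at t=5 (ordinary 11-year annuity): 14750 × a(11|0.1196) = 14750 × 5.948094 = 87,734.3938
PV₀ = 87,734.3938 / (1+0.1196)^5 = 87,734.3938 / 1.759197 = 49,871.8445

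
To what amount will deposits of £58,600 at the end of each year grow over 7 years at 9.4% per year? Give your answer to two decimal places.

£545,801.69

FV = 58600 × [(1+0.094)^7 − 1] / 0.094 = 58600 × 9.314022 = 545,801.6937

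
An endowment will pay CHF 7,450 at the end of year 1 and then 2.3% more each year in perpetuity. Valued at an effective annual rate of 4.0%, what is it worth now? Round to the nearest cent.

CHF 438,235.29

PV = D₁/(r − g) = 7450/(0.04 − 0.023) = 438,235.2941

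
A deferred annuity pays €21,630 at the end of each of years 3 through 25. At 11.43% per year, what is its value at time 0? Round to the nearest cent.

€139,761.28

Value one period before first payment (t=2): 21630 × [1 − (1+0.1143)^(−23)] / 0.1143 = 21630 × 8.022960 = 173,536.6169
PV₀ = 173,536.6169 / (1+0.1143)^2 = 173,536.6169 / 1.241664 = 139,761.2787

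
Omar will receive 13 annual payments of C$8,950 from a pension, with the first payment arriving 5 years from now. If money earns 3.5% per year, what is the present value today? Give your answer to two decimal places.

Value one period before first payment (t=4): 8950 × [1 − (1+0.035)^(−13)] / 0.035 = 8950 × 10.302738 = 92,209.5095
PV₀ = 92,209.5095 / (1+0.035)^4 = 92,209.5095 / 1.147523 = 80,355.2603

C$80,355.26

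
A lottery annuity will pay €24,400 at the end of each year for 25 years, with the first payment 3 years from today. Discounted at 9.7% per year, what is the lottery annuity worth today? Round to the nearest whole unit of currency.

€188,373

PV at t=2 (ordinary 25-year annuity): 24400 × a(25|0.097) = 24400 × 9.290540 = 226,689.1805
PV₀ = 226,689.1805 / (1+0.097)^2 = 226,689.1805 / 1.203409 = 188,372.5155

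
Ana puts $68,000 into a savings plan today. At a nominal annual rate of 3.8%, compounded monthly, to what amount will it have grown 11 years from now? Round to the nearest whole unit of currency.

i = 0.038/12 = 0.00316667 per month; n = 11·12 = 132.
FV = PV·(1+i)^n = 68,000 × 1.517918 = 103,218.4138

$103,218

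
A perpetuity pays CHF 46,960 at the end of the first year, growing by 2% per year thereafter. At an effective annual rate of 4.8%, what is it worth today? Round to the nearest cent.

PV = D₁/(r − g) = 46960/(0.048 − 0.02) = 1,677,142.8571

CHF 1,677,142.86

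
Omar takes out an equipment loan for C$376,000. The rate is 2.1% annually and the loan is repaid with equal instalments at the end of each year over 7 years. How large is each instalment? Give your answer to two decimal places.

C$58,320.02

Annuity-PV factor = 6.447185; PMT = 376000 / 6.447185 = 58,320.0228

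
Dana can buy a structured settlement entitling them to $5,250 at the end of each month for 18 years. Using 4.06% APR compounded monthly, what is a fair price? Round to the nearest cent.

$803,610.10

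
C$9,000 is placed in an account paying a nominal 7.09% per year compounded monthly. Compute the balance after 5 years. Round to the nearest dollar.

C$12,816

i = 0.0709/12 = 0.00590833 per month; n = 5·12 = 60.
9,000 × (1+0.00590833)^60 = 9,000 × 1.423982 = 12,815.8339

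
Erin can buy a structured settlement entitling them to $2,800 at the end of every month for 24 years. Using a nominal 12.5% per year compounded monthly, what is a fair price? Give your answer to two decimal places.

Periodic rate i = 0.125/12 = 0.0104167; n = 24 × 12 = 288 periods.
PV = 2800 × [1 − (1+0.0104167)^(−288)] / 0.0104167 = 2800 × 91.145697 = 255,207.9516

$255,207.95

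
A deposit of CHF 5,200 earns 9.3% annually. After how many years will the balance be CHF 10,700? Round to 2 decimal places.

8.11 years

(1+i)^n = 10700/5200 = 2.05769, so n = ln 2.05769 / ln 1.093 = 8.1144 years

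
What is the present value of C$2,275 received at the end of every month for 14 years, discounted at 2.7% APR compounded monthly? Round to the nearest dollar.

Periodic rate i = 0.027/12 = 0.00225; n = 14 × 12 = 168 periods.
Annuity factor a(168|0.00225) = 139.768213; PV = 2275 × 139.768213 = 317,972.6850

C$317,973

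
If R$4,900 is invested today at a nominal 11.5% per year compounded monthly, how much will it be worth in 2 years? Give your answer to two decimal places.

Periodic rate i = 0.115/12 = 0.00958333; n = 2 × 12 = 24 periods.
FV = PV·(1+i)^n = 4,900 × 1.257222 = 6,160.3902

R$6,160.39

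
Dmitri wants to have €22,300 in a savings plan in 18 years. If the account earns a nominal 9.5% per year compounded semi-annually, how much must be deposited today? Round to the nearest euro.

€4,195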